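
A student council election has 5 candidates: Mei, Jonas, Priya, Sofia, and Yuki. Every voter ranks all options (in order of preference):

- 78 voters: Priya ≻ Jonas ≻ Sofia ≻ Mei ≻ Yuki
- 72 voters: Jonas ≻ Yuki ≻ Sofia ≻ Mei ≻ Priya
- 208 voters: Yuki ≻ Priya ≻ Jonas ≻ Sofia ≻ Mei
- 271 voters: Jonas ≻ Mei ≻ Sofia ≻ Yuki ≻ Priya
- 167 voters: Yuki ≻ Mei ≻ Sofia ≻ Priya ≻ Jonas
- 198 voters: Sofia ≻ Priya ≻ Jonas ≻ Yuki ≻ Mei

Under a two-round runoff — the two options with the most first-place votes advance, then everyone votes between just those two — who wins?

Jonas

Round 1 first-place votes: Mei 0, Jonas 343, Priya 78, Sofia 198, Yuki 375.
Yuki and Jonas advance.
Runoff: Yuki is preferred to Jonas by 375 voters; Jonas by 619.
Jonas wins the runoff.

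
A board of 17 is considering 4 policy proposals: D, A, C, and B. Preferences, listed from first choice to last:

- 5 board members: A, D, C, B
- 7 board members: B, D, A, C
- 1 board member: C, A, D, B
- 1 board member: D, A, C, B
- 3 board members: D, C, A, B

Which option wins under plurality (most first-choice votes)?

First-place votes: D 4, A 5, C 1, B 7.
B has the most first-place votes.

B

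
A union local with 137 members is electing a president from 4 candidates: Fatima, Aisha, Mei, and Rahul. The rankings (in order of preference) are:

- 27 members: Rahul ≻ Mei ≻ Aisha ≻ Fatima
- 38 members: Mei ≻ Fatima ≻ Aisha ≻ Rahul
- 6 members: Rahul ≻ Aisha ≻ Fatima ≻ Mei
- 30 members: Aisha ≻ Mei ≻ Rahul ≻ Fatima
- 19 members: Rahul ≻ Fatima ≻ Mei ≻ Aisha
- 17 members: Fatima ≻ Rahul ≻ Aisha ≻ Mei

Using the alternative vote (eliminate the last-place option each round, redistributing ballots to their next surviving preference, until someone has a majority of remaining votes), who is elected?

Rahul

Round 1: Fatima 17, Aisha 30, Mei 38, Rahul 52. Eliminate Fatima.
Round 2: Aisha 30, Mei 38, Rahul 69. Rahul has a majority.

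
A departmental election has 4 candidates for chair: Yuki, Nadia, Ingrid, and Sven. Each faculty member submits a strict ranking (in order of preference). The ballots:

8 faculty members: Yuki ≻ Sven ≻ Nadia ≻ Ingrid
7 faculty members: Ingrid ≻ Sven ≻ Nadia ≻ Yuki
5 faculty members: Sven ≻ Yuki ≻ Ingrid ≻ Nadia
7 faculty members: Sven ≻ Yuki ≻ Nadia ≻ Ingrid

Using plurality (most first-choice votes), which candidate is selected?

First-place votes: Yuki 8, Nadia 0, Ingrid 7, Sven 12.
Sven has the most first-place votes.

Sven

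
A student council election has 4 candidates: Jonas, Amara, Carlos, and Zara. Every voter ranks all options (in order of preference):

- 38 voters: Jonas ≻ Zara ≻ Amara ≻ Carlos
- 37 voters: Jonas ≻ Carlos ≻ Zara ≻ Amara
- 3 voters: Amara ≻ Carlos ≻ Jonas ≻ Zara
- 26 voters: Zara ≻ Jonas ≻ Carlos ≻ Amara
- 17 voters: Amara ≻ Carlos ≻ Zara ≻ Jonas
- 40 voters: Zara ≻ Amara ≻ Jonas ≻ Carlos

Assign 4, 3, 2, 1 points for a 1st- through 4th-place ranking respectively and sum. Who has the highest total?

Zara

Jonas: 38·4 + 37·4 + 3·2 + 26·3 + 17·1 + 40·2 = 481
Amara: 38·2 + 37·1 + 3·4 + 26·1 + 17·4 + 40·3 = 339
Carlos: 38·1 + 37·3 + 3·3 + 26·2 + 17·3 + 40·1 = 301
Zara: 38·3 + 37·2 + 3·1 + 26·4 + 17·2 + 40·4 = 489
Zara has the highest Borda score (489).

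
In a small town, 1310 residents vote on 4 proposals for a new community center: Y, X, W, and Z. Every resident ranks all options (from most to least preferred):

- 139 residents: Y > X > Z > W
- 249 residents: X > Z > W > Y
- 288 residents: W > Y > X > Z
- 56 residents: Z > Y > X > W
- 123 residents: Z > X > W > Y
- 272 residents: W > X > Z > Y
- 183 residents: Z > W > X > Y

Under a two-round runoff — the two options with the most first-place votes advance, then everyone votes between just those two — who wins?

Round 1 first-place votes: Y 139, X 249, W 560, Z 362.
W and Z advance.
Runoff: W is preferred to Z by 560 voters; Z by 750.
Z wins the runoff.

Z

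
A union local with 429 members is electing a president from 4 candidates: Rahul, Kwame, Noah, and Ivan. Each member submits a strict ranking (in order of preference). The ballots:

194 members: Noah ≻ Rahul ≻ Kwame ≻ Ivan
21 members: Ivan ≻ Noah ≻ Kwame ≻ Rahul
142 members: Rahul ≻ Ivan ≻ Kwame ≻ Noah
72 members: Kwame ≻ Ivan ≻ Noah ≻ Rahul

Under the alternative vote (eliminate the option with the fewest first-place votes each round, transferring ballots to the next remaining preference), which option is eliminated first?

Round 1: Rahul 142, Kwame 72, Noah 194, Ivan 21. Eliminate Ivan.

Ivan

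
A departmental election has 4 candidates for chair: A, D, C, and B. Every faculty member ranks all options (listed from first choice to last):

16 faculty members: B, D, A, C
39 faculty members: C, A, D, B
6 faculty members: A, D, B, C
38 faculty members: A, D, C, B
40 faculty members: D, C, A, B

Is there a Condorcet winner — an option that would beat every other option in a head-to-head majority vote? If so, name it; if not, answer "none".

Checking pairwise contests:
C beats A 79–60.
A beats D 83–56.
D beats C 100–39.
A beats B 123–16.
Every option loses at least one head-to-head, so there is no Condorcet winner.

none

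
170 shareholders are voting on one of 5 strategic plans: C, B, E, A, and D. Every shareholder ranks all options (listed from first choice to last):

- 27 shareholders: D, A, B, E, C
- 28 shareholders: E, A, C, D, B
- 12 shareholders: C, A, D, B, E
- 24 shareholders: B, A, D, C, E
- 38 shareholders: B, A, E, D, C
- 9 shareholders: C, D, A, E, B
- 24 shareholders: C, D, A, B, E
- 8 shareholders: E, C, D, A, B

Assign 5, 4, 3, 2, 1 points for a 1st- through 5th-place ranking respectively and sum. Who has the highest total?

A

C: 27·1 + 28·3 + 12·5 + 24·2 + 38·1 + 9·5 + 24·5 + 8·4 = 454
B: 27·3 + 28·1 + 12·2 + 24·5 + 38·5 + 9·1 + 24·2 + 8·1 = 508
E: 27·2 + 28·5 + 12·1 + 24·1 + 38·3 + 9·2 + 24·1 + 8·5 = 426
A: 27·4 + 28·4 + 12·4 + 24·4 + 38·4 + 9·3 + 24·3 + 8·2 = 631
D: 27·5 + 28·2 + 12·3 + 24·3 + 38·2 + 9·4 + 24·4 + 8·3 = 531
A has the highest Borda score (631).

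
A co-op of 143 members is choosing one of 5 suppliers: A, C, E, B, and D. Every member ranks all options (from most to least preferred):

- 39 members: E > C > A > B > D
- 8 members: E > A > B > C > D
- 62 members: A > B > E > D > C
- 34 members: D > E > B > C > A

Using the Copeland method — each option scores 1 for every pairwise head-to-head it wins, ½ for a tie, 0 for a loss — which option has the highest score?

E

A: beats B and D; loses to C and E → score 2.
C: beats A; loses to E, B, and D → score 1.
E: beats A, C, B, and D → score 4.
B: beats C and D; loses to A and E → score 2.
D: beats C; loses to A, E, and B → score 1.
E has the best pairwise record.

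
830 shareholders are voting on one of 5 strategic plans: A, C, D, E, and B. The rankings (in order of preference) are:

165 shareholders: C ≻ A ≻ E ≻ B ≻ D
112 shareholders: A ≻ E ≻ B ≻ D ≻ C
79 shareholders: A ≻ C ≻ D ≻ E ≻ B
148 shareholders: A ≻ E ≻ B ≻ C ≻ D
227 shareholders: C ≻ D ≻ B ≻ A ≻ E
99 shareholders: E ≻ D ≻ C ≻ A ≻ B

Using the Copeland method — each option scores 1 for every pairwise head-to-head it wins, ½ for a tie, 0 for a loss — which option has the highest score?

A: beats D, E, and B; loses to C → score 3.
C: beats A, D, E, and B → score 4.
D: loses to A, C, E, and B → score 0.
E: beats D and B; loses to A and C → score 2.
B: beats D; loses to A, C, and E → score 1.
C has the best pairwise record.

C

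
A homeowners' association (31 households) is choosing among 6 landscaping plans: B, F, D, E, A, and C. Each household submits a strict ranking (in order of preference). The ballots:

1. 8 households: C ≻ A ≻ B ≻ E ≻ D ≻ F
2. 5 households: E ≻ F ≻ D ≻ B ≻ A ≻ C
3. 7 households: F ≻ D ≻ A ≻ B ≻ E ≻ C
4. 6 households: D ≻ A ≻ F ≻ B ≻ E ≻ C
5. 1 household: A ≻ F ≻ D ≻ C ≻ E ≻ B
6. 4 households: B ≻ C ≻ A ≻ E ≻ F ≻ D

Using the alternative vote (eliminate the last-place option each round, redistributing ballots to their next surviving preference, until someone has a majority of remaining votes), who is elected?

F

Round 1: B 4, F 7, D 6, E 5, A 1, C 8. Eliminate A.
Round 2: B 4, F 8, D 6, E 5, C 8. Eliminate B.
Round 3: F 8, D 6, E 5, C 12. Eliminate E.
Round 4: F 13, D 6, C 12. Eliminate D.
Round 5: F 19, C 12. F has a majority.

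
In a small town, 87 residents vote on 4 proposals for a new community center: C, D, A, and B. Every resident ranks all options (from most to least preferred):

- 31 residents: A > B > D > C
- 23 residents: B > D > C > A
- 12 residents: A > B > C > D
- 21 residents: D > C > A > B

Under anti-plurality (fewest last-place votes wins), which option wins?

Last-place votes: C 31, D 12, A 23, B 21.
D is ranked last by the fewest voters, so D wins.

D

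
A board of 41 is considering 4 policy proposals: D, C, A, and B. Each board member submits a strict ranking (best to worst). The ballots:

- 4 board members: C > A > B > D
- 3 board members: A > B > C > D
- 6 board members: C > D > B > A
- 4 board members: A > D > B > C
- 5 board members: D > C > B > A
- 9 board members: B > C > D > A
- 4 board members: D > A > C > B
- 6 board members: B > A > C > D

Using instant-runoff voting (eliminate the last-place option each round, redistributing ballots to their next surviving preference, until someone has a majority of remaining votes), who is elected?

Round 1: D 9, C 10, A 7, B 15. Eliminate A.
Round 2: D 13, C 10, B 18. Eliminate C.
Round 3: D 19, B 22. B has a majority.

B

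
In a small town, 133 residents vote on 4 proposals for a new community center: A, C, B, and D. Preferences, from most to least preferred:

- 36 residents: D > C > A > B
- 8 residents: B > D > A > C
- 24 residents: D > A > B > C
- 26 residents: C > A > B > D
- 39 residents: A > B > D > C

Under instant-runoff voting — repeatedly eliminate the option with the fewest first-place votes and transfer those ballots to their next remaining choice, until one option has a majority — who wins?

Round 1: A 39, C 26, B 8, D 60. Eliminate B.
Round 2: A 39, C 26, D 68. D has a majority.

D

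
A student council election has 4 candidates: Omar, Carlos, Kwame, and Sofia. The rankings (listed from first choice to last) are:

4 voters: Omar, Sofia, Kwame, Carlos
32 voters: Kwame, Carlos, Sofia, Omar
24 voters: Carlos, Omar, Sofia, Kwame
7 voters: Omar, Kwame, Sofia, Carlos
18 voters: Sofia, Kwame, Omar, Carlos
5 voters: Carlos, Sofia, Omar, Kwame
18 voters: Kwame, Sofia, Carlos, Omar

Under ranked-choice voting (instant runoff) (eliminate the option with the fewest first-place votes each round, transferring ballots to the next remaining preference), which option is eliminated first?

Omar

Round 1: Omar 11, Carlos 29, Kwame 50, Sofia 18. Eliminate Omar.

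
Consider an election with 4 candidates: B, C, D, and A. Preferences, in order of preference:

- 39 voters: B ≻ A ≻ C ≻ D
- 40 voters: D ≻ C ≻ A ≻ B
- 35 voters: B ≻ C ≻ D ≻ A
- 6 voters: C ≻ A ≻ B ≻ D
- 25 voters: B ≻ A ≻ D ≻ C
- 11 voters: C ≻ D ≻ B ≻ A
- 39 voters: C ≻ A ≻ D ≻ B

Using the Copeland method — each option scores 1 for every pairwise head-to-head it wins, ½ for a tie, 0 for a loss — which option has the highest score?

B

B: beats C, D, and A → score 3.
C: beats D and A; loses to B → score 2.
D: loses to B, C, and A → score 0.
A: beats D; loses to B and C → score 1.
B has the best pairwise record.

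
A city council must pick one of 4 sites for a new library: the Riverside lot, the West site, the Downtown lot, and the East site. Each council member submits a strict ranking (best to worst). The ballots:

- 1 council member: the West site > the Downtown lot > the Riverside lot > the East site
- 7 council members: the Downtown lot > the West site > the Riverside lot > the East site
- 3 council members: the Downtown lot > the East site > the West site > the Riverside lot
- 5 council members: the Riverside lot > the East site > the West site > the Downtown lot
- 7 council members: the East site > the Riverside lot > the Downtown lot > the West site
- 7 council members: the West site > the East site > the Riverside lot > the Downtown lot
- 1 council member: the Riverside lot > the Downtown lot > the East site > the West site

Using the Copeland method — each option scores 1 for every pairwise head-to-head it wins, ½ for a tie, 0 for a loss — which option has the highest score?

the East site

the Riverside lot: beats the Downtown lot; loses to the West site and the East site → score 1.
the West site: beats the Riverside lot; loses to the Downtown lot and the East site → score 1.
the Downtown lot: beats the West site; loses to the Riverside lot and the East site → score 1.
the East site: beats the Riverside lot, the West site, and the Downtown lot → score 3.
the East site has the best pairwise record.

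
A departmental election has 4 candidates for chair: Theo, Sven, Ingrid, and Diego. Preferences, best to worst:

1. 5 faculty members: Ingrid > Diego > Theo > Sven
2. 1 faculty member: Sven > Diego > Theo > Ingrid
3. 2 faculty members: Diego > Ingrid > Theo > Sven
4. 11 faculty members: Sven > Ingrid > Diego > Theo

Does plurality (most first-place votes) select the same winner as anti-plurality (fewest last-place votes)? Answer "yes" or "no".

no

Plurality — first-place votes: Theo 0, Sven 12, Ingrid 5, Diego 2. Winner: Sven.
Anti-plurality — last-place votes: Theo 11, Sven 7, Ingrid 1, Diego 0. Winner: Diego.
The two methods disagree.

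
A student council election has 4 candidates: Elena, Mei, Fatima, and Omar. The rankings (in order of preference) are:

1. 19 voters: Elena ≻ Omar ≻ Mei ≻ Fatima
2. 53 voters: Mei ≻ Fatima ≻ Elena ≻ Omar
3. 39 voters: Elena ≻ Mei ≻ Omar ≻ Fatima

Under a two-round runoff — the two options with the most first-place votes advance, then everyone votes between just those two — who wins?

Elena

Round 1 first-place votes: Elena 58, Mei 53, Fatima 0, Omar 0.
Elena and Mei advance.
Runoff: Elena is preferred to Mei by 58 voters; Mei by 53.
Elena wins the runoff.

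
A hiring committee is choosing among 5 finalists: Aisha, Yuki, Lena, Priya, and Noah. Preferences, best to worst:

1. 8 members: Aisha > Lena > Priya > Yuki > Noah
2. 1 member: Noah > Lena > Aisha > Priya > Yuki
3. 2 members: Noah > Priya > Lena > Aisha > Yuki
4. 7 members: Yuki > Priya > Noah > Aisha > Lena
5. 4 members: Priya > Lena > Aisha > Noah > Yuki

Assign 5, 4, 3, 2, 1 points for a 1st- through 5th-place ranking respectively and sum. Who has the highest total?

Priya

Aisha: 8·5 + 1·3 + 2·2 + 7·2 + 4·3 = 73
Yuki: 8·2 + 1·1 + 2·1 + 7·5 + 4·1 = 58
Lena: 8·4 + 1·4 + 2·3 + 7·1 + 4·4 = 65
Priya: 8·3 + 1·2 + 2·4 + 7·4 + 4·5 = 82
Noah: 8·1 + 1·5 + 2·5 + 7·3 + 4·2 = 52
Priya has the highest Borda score (82).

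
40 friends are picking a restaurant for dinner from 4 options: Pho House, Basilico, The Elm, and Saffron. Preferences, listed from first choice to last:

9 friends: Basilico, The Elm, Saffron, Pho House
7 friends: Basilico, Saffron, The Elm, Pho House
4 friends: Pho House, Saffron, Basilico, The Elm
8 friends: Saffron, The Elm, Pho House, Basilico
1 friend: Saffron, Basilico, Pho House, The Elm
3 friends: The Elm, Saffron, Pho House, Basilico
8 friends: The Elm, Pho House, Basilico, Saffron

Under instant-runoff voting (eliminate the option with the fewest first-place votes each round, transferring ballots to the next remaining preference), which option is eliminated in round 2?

The Elm

Round 1: Pho House 4, Basilico 16, The Elm 11, Saffron 9. Eliminate Pho House.
Round 2: Basilico 16, The Elm 11, Saffron 13. Eliminate The Elm.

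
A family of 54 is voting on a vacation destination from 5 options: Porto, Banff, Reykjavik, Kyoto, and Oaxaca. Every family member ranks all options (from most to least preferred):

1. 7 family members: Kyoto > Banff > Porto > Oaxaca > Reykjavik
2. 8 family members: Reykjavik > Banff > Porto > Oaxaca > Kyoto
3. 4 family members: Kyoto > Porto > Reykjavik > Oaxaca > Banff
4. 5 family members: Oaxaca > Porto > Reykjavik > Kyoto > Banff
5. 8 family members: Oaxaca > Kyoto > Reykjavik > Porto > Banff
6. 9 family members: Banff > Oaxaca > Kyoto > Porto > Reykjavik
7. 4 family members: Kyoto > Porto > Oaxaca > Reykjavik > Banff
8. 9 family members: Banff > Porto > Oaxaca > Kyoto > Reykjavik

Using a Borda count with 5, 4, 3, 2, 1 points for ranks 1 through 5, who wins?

Oaxaca

Porto: 7·3 + 8·3 + 4·4 + 5·4 + 8·2 + 9·2 + 4·4 + 9·4 = 167
Banff: 7·4 + 8·4 + 4·1 + 5·1 + 8·1 + 9·5 + 4·1 + 9·5 = 171
Reykjavik: 7·1 + 8·5 + 4·3 + 5·3 + 8·3 + 9·1 + 4·2 + 9·1 = 124
Kyoto: 7·5 + 8·1 + 4·5 + 5·2 + 8·4 + 9·3 + 4·5 + 9·2 = 170
Oaxaca: 7·2 + 8·2 + 4·2 + 5·5 + 8·5 + 9·4 + 4·3 + 9·3 = 178
Oaxaca has the highest Borda score (178).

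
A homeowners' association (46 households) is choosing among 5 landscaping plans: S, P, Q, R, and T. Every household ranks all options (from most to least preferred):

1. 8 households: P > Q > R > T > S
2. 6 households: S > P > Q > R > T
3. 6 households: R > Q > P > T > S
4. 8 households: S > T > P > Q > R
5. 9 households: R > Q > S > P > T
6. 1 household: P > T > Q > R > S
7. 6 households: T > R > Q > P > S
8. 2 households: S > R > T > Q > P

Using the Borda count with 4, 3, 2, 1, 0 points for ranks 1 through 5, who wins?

S: 8·0 + 6·4 + 6·0 + 8·4 + 9·2 + 1·0 + 6·0 + 2·4 = 82
P: 8·4 + 6·3 + 6·2 + 8·2 + 9·1 + 1·4 + 6·1 + 2·0 = 97
Q: 8·3 + 6·2 + 6·3 + 8·1 + 9·3 + 1·2 + 6·2 + 2·1 = 105
R: 8·2 + 6·1 + 6·4 + 8·0 + 9·4 + 1·1 + 6·3 + 2·3 = 107
T: 8·1 + 6·0 + 6·1 + 8·3 + 9·0 + 1·3 + 6·4 + 2·2 = 69
R has the highest Borda score (107).

R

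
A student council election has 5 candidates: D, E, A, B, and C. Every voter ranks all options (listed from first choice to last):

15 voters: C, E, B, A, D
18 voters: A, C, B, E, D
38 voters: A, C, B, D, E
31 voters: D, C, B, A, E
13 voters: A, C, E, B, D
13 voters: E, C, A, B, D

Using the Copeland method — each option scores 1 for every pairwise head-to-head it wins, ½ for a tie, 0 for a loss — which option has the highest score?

D: beats E; loses to A, B, and C → score 1.
E: loses to D, A, B, and C → score 0.
A: beats D, E, B, and C → score 4.
B: beats D and E; loses to A and C → score 2.
C: beats D, E, and B; loses to A → score 3.
A has the best pairwise record.

A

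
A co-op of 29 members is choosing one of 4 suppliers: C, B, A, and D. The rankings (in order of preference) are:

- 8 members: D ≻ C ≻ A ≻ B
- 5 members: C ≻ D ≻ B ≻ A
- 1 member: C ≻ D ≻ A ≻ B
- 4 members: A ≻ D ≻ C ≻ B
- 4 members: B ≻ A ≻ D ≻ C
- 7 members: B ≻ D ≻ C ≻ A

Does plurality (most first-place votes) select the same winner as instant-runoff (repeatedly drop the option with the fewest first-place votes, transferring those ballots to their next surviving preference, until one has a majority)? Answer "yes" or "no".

no

Plurality — first-place votes: C 6, B 11, A 4, D 8. Winner: B.
Instant-runoff — R1 C 6, B 11, A 4, D 8 (A out); R2 C 6, B 11, D 12 (C out); R3 B 11, D 18 (D winner). Winner: D.
The two methods disagree.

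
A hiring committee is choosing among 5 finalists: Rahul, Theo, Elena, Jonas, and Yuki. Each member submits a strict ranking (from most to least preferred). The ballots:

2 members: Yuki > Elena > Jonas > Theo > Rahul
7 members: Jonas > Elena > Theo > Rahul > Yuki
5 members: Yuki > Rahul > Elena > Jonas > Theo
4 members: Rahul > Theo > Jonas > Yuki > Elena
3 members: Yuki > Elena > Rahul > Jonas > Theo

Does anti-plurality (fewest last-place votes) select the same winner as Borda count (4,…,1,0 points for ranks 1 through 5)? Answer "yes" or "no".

Anti-plurality — last-place votes: Rahul 2, Theo 8, Elena 4, Jonas 0, Yuki 7. Winner: Jonas.
Borda — scores: Rahul 44, Theo 28, Elena 46, Jonas 48, Yuki 44. Winner: Jonas.
The two methods agree.

yes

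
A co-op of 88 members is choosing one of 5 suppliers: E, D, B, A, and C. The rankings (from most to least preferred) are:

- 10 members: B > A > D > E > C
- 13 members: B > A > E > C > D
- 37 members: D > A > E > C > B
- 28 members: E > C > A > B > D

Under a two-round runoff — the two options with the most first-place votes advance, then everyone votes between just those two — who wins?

D

Round 1 first-place votes: E 28, D 37, B 23, A 0, C 0.
D and E advance.
Runoff: D is preferred to E by 47 voters; E by 41.
D wins the runoff.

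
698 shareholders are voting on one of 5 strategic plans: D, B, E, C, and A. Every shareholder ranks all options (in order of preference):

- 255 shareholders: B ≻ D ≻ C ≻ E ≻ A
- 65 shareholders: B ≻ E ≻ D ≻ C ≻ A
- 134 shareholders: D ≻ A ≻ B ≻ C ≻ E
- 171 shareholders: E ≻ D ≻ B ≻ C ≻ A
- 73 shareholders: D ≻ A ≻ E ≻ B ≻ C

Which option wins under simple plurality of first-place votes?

B

First-place votes: D 207, B 320, E 171, C 0, A 0.
B has the most first-place votes.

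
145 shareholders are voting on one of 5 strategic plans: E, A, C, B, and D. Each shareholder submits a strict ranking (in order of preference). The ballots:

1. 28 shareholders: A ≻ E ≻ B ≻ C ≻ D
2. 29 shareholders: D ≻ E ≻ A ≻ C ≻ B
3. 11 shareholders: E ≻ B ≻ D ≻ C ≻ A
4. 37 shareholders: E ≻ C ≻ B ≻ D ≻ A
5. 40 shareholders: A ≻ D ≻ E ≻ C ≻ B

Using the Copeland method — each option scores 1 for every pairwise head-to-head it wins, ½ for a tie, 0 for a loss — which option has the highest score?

E: beats A, C, B, and D → score 4.
A: beats C and B; loses to E and D → score 2.
C: beats B; loses to E, A, and D → score 1.
B: beats D; loses to E, A, and C → score 1.
D: beats A and C; loses to E and B → score 2.
E has the best pairwise record.

E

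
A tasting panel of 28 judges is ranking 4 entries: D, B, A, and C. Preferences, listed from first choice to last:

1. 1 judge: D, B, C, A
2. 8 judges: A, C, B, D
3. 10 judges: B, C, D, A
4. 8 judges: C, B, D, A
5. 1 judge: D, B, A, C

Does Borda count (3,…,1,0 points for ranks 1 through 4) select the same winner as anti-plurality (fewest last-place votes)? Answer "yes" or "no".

Borda — scores: D 24, B 58, A 25, C 61. Winner: C.
Anti-plurality — last-place votes: D 8, B 0, A 19, C 1. Winner: B.
The two methods disagree.

no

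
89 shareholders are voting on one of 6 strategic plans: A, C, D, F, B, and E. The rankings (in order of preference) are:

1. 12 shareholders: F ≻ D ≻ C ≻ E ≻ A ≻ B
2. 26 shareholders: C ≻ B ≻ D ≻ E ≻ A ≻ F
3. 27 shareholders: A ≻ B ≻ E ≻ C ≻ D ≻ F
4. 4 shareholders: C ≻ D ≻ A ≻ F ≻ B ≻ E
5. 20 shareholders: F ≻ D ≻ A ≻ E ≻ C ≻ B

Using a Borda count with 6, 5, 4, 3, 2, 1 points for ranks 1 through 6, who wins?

C

A: 12·2 + 26·2 + 27·6 + 4·4 + 20·4 = 334
C: 12·4 + 26·6 + 27·3 + 4·6 + 20·2 = 349
D: 12·5 + 26·4 + 27·2 + 4·5 + 20·5 = 338
F: 12·6 + 26·1 + 27·1 + 4·3 + 20·6 = 257
B: 12·1 + 26·5 + 27·5 + 4·2 + 20·1 = 305
E: 12·3 + 26·3 + 27·4 + 4·1 + 20·3 = 286
C has the highest Borda score (349).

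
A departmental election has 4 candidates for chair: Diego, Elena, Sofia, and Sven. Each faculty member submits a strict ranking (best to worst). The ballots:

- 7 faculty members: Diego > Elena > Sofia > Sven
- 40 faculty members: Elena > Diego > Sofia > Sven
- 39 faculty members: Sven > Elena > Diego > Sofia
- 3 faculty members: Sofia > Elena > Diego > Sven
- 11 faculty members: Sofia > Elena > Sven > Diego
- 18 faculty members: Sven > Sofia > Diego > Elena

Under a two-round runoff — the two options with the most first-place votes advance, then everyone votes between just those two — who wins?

Round 1 first-place votes: Diego 7, Elena 40, Sofia 14, Sven 57.
Sven and Elena advance.
Runoff: Sven is preferred to Elena by 57 voters; Elena by 61.
Elena wins the runoff.

Elena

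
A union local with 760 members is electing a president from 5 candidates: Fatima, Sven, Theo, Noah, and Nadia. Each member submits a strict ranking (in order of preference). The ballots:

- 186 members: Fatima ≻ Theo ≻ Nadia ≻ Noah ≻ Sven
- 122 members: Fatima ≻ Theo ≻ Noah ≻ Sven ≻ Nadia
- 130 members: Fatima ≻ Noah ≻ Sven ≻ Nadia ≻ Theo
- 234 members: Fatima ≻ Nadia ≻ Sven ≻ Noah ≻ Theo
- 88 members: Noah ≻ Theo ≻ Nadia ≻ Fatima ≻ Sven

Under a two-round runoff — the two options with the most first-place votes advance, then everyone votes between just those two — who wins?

Fatima

Round 1 first-place votes: Fatima 672, Sven 0, Theo 0, Noah 88, Nadia 0.
Fatima and Noah advance.
Runoff: Fatima is preferred to Noah by 672 voters; Noah by 88.
Fatima wins the runoff.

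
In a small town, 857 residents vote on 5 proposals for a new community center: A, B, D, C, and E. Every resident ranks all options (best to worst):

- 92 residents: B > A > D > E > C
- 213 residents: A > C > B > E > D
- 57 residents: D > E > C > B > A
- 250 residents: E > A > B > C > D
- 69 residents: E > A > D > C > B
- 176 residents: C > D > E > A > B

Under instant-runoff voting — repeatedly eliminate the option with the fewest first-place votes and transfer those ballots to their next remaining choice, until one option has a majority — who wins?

Round 1: A 213, B 92, D 57, C 176, E 319. Eliminate D.
Round 2: A 213, B 92, C 176, E 376. Eliminate B.
Round 3: A 305, C 176, E 376. Eliminate C.
Round 4: A 305, E 552. E has a majority.

E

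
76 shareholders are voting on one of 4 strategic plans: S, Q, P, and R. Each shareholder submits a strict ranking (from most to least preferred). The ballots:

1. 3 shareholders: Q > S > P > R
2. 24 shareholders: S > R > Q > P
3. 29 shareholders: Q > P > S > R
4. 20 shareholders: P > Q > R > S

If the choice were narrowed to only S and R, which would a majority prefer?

S

Voters preferring S to R: 56; preferring R to S: 20.
S wins the head-to-head.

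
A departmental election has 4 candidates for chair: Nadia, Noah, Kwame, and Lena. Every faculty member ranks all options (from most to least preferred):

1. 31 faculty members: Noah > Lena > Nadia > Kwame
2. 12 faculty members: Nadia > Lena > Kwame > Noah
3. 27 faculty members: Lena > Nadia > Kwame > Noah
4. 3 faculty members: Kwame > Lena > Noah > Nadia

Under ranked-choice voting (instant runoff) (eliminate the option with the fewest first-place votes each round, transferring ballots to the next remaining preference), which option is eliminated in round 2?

Round 1: Nadia 12, Noah 31, Kwame 3, Lena 27. Eliminate Kwame.
Round 2: Nadia 12, Noah 31, Lena 30. Eliminate Nadia.

Nadia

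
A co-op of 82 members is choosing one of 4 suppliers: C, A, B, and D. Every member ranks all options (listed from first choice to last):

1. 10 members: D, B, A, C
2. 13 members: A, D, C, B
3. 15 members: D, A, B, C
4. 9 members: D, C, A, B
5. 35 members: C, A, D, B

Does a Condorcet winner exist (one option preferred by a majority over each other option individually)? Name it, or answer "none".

Checking pairwise contests:
D beats C 47–35.
C beats A 44–38.
C beats B 57–25.
A beats D 48–34.
Every option loses at least one head-to-head, so there is no Condorcet winner.

none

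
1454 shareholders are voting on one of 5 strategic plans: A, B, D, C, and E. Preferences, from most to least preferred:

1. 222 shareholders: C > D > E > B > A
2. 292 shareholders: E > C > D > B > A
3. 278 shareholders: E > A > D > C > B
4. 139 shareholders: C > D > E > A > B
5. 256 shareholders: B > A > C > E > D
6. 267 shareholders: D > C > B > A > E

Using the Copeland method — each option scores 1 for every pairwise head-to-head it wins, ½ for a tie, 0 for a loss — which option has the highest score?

C

A: loses to B, D, C, and E → score 0.
B: beats A; loses to D, C, and E → score 1.
D: beats A and B; loses to C and E → score 2.
C: beats A, B, D, and E → score 4.
E: beats A, B, and D; loses to C → score 3.
C has the best pairwise record.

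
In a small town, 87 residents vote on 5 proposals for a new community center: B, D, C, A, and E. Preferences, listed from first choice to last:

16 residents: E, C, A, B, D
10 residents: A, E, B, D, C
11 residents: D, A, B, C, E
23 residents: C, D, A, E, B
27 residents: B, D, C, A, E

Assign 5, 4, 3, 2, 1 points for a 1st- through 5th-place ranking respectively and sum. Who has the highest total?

C

B: 16·2 + 10·3 + 11·3 + 23·1 + 27·5 = 253
D: 16·1 + 10·2 + 11·5 + 23·4 + 27·4 = 291
C: 16·4 + 10·1 + 11·2 + 23·5 + 27·3 = 292
A: 16·3 + 10·5 + 11·4 + 23·3 + 27·2 = 265
E: 16·5 + 10·4 + 11·1 + 23·2 + 27·1 = 204
C has the highest Borda score (292).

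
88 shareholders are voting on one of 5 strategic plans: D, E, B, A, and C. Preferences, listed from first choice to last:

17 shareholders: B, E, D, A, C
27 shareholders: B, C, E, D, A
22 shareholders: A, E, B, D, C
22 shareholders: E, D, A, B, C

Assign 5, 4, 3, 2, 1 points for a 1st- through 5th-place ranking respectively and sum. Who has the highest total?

E

D: 17·3 + 27·2 + 22·2 + 22·4 = 237
E: 17·4 + 27·3 + 22·4 + 22·5 = 347
B: 17·5 + 27·5 + 22·3 + 22·2 = 330
A: 17·2 + 27·1 + 22·5 + 22·3 = 237
C: 17·1 + 27·4 + 22·1 + 22·1 = 169
E has the highest Borda score (347).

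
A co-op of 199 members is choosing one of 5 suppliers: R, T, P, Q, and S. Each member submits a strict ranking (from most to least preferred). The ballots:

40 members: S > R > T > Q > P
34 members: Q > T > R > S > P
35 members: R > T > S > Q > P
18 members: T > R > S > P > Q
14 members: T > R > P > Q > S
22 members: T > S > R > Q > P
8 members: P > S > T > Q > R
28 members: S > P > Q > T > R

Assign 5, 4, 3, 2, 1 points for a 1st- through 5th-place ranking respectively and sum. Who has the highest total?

R: 40·4 + 34·3 + 35·5 + 18·4 + 14·4 + 22·3 + 8·1 + 28·1 = 667
T: 40·3 + 34·4 + 35·4 + 18·5 + 14·5 + 22·5 + 8·3 + 28·2 = 746
P: 40·1 + 34·1 + 35·1 + 18·2 + 14·3 + 22·1 + 8·5 + 28·4 = 361
Q: 40·2 + 34·5 + 35·2 + 18·1 + 14·2 + 22·2 + 8·2 + 28·3 = 510
S: 40·5 + 34·2 + 35·3 + 18·3 + 14·1 + 22·4 + 8·4 + 28·5 = 701
T has the highest Borda score (746).

T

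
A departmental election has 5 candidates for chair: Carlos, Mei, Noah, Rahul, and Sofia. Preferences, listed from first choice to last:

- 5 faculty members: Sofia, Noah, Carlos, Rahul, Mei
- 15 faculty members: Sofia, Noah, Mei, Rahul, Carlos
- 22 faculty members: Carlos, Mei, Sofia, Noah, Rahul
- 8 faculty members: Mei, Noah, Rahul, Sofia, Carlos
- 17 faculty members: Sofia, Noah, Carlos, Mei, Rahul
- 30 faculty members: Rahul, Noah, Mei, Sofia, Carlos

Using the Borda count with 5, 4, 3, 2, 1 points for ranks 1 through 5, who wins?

Noah

Carlos: 5·3 + 15·1 + 22·5 + 8·1 + 17·3 + 30·1 = 229
Mei: 5·1 + 15·3 + 22·4 + 8·5 + 17·2 + 30·3 = 302
Noah: 5·4 + 15·4 + 22·2 + 8·4 + 17·4 + 30·4 = 344
Rahul: 5·2 + 15·2 + 22·1 + 8·3 + 17·1 + 30·5 = 253
Sofia: 5·5 + 15·5 + 22·3 + 8·2 + 17·5 + 30·2 = 327
Noah has the highest Borda score (344).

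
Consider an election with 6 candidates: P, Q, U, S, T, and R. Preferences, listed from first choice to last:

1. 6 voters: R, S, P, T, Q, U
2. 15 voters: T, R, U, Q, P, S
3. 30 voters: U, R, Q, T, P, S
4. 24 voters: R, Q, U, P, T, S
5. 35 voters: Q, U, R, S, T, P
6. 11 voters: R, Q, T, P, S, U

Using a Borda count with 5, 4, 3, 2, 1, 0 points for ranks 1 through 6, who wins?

P: 6·3 + 15·1 + 30·1 + 24·2 + 35·0 + 11·2 = 133
Q: 6·1 + 15·2 + 30·3 + 24·4 + 35·5 + 11·4 = 441
U: 6·0 + 15·3 + 30·5 + 24·3 + 35·4 + 11·0 = 407
S: 6·4 + 15·0 + 30·0 + 24·0 + 35·2 + 11·1 = 105
T: 6·2 + 15·5 + 30·2 + 24·1 + 35·1 + 11·3 = 239
R: 6·5 + 15·4 + 30·4 + 24·5 + 35·3 + 11·5 = 490
R has the highest Borda score (490).

R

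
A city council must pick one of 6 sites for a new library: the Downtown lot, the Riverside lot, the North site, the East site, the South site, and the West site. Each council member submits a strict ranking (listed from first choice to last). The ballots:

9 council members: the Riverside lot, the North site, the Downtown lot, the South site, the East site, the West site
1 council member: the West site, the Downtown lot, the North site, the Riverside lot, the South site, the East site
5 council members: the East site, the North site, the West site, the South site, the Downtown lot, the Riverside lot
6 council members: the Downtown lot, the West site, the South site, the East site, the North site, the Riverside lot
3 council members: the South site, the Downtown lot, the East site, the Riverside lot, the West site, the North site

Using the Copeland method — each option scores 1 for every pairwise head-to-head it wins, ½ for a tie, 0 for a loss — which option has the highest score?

the Downtown lot: beats the Riverside lot, the East site, the South site, and the West site; loses to the North site → score 4.
the Riverside lot: ties the North site and the West site; loses to the Downtown lot, the East site, and the South site → score 1.
the North site: beats the Downtown lot, the South site, and the West site; ties the Riverside lot; loses to the East site → score 3.5.
the East site: beats the Riverside lot, the North site, and the West site; loses to the Downtown lot and the South site → score 3.
the South site: beats the Riverside lot and the East site; ties the West site; loses to the Downtown lot and the North site → score 2.5.
the West site: ties the Riverside lot and the South site; loses to the Downtown lot, the North site, and the East site → score 1.
the Downtown lot has the best pairwise record.

the Downtown lot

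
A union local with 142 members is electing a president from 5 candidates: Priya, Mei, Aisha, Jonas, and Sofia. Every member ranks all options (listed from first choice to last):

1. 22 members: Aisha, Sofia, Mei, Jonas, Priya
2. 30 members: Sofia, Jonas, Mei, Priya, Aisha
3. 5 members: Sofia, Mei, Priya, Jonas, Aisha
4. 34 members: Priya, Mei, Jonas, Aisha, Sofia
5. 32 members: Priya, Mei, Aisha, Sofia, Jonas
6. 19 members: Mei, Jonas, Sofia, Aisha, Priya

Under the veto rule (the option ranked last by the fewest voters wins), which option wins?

Mei

Last-place votes: Priya 41, Mei 0, Aisha 35, Jonas 32, Sofia 34.
Mei is ranked last by the fewest voters, so Mei wins.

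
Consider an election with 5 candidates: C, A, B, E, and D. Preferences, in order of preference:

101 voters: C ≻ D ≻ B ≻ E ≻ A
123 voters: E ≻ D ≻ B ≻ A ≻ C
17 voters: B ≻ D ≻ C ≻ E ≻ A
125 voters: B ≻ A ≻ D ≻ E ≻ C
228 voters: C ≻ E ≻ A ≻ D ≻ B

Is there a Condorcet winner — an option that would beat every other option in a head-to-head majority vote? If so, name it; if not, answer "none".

C vs A: 346–248 for C.
C vs B: 329–265 for C.
C vs E: 346–248 for C.
C vs D: 329–265 for C.
C beats every other option head-to-head.

C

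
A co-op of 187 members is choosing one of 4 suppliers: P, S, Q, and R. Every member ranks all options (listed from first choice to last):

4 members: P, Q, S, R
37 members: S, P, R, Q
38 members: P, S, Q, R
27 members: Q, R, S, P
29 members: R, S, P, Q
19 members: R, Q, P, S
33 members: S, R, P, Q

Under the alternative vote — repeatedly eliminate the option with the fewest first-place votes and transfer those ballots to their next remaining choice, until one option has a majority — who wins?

Round 1: P 42, S 70, Q 27, R 48. Eliminate Q.
Round 2: P 42, S 70, R 75. Eliminate P.
Round 3: S 112, R 75. S has a majority.

S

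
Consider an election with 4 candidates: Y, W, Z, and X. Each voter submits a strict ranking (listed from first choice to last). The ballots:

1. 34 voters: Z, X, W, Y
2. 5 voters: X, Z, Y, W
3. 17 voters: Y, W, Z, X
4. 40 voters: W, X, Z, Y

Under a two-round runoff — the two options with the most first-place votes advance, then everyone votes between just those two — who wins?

W

Round 1 first-place votes: Y 17, W 40, Z 34, X 5.
W and Z advance.
Runoff: W is preferred to Z by 57 voters; Z by 39.
W wins the runoff.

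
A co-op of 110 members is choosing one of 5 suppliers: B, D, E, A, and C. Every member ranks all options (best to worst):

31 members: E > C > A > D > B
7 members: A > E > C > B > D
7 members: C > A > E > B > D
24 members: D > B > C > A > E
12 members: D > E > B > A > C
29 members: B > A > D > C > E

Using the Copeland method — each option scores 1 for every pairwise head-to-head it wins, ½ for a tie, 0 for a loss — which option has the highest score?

D

B: beats A and C; loses to D and E → score 2.
D: beats B, E, and C; loses to A → score 3.
E: beats B; loses to D, A, and C → score 1.
A: beats D and E; loses to B and C → score 2.
C: beats E and A; loses to B and D → score 2.
D has the best pairwise record.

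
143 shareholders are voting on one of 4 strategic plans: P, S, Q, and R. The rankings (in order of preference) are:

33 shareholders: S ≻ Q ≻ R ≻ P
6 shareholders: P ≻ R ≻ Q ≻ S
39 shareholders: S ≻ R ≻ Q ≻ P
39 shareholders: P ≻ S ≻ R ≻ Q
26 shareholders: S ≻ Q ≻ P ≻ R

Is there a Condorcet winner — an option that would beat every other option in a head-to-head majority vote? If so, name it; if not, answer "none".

S vs P: 98–45 for S.
S vs Q: 137–6 for S.
S vs R: 137–6 for S.
S beats every other option head-to-head.

S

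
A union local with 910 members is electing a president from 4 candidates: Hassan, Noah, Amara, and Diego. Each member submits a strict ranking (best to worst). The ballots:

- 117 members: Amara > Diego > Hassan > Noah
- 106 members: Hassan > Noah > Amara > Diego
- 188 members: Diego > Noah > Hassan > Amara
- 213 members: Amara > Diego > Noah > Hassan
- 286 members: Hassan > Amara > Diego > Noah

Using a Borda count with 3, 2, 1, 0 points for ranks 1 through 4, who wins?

Amara

Hassan: 117·1 + 106·3 + 188·1 + 213·0 + 286·3 = 1481
Noah: 117·0 + 106·2 + 188·2 + 213·1 + 286·0 = 801
Amara: 117·3 + 106·1 + 188·0 + 213·3 + 286·2 = 1668
Diego: 117·2 + 106·0 + 188·3 + 213·2 + 286·1 = 1510
Amara has the highest Borda score (1668).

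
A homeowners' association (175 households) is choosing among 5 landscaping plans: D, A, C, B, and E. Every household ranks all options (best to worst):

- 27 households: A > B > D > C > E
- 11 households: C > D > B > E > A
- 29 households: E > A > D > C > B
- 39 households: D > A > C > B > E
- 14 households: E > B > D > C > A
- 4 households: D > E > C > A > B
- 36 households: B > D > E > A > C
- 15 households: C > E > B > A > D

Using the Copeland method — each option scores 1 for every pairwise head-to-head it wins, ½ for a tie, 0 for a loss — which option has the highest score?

D

D: beats A, C, and E; loses to B → score 3.
A: beats C and B; loses to D and E → score 2.
C: beats B and E; loses to D and A → score 2.
B: beats D and E; loses to A and C → score 2.
E: beats A; loses to D, C, and B → score 1.
D has the best pairwise record.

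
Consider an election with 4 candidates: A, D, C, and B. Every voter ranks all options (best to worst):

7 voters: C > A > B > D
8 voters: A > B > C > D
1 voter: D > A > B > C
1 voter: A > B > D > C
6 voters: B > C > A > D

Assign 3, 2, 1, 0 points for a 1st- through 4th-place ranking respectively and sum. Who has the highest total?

A

A: 7·2 + 8·3 + 1·2 + 1·3 + 6·1 = 49
D: 7·0 + 8·0 + 1·3 + 1·1 + 6·0 = 4
C: 7·3 + 8·1 + 1·0 + 1·0 + 6·2 = 41
B: 7·1 + 8·2 + 1·1 + 1·2 + 6·3 = 44
A has the highest Borda score (49).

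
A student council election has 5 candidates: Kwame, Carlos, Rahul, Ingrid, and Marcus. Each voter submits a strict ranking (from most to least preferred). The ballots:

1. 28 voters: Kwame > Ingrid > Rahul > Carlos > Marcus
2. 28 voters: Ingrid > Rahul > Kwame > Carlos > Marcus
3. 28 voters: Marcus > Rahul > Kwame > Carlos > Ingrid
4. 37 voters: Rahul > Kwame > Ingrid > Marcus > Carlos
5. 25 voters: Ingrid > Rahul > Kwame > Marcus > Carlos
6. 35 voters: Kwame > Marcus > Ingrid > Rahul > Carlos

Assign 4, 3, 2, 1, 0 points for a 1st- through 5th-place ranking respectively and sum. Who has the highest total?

Kwame: 28·4 + 28·2 + 28·2 + 37·3 + 25·2 + 35·4 = 525
Carlos: 28·1 + 28·1 + 28·1 + 37·0 + 25·0 + 35·0 = 84
Rahul: 28·2 + 28·3 + 28·3 + 37·4 + 25·3 + 35·1 = 482
Ingrid: 28·3 + 28·4 + 28·0 + 37·2 + 25·4 + 35·2 = 440
Marcus: 28·0 + 28·0 + 28·4 + 37·1 + 25·1 + 35·3 = 279
Kwame has the highest Borda score (525).

Kwame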